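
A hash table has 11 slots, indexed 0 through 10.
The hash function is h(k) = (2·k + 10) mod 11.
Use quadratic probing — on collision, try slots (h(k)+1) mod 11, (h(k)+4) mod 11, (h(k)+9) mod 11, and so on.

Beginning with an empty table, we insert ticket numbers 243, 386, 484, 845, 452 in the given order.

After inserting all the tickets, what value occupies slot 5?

452

Insert 243: h=1, slot 1 empty => index 1.
Insert 386: h=1, slot 1 occupied => index 2.
Insert 484: h=10, slot 10 empty => index 10.
Insert 845: h=6, slot 6 empty => index 6.
Insert 452: h=1, slots 1,2 occupied => index 5.
Table: [∅, 243, 386, ∅, ∅, 452, 845, ∅, ∅, ∅, 484]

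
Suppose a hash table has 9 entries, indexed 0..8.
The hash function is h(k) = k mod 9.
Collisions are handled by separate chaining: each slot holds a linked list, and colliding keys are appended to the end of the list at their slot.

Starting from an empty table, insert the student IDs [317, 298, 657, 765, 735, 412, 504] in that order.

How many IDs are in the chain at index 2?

Insert 317: h=2, bucket 2 empty → new chain.
Insert 298: h=1, bucket 1 empty → new chain.
Insert 657: h=0, bucket 0 empty → new chain.
Insert 765: h=0, bucket 0 nonempty → append to chain.
Insert 735: h=6, bucket 6 empty → new chain.
Insert 412: h=7, bucket 7 empty → new chain.
Insert 504: h=0, bucket 0 nonempty → append to chain.
Final buckets:
0: 657 -> 765 -> 504
1: 298
2: 317
3: -
4: -
5: -
6: 735
7: 412
8: -

1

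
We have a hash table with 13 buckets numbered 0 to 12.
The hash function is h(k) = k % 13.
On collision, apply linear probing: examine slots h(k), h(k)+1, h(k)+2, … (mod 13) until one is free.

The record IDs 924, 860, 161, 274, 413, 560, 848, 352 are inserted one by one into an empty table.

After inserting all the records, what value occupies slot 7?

352

924: h=1 -> slot 1
860: h=2 -> slot 2
161: h=5 -> slot 5
274: h=1, probe 1,2,3 -> slot 3
413: h=10 -> slot 10
560: h=1, probe 1,2,3,4 -> slot 4
848: h=3, probe 3,4,5,6 -> slot 6
352: h=1, probe 1,2,3,4,5,6,7 -> slot 7
Table: [., 924, 860, 274, 560, 161, 848, 352, ., ., 413, ., .]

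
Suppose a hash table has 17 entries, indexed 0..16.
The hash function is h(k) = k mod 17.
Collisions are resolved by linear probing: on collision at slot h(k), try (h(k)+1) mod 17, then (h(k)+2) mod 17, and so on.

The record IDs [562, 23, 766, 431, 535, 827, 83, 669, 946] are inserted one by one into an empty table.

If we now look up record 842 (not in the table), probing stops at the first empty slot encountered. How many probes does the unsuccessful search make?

562: h=1 => slot 1
23: h=6 => slot 6
766: h=1, probe 1,2 => slot 2
431: h=6, probe 6,7 => slot 7
535: h=8 => slot 8
827: h=11 => slot 11
83: h=15 => slot 15
669: h=6, probe 6,7,8,9 => slot 9
946: h=11, probe 11,12 => slot 12
Table: [., 562, 766, ., ., ., 23, 431, 535, 669, ., 827, 946, ., ., 83, .]
Lookup 842: h=9, probe 9,10 → slot 10 empty, not found.

2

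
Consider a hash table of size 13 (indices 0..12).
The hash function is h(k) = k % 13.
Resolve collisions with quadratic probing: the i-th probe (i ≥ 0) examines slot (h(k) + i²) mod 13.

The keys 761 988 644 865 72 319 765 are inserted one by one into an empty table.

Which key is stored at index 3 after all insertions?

72

761 hashes to 7; slot 7 is free → place at 7.
988 hashes to 0; slot 0 is free → place at 0.
644 hashes to 7; 7 taken → place at 8.
865 hashes to 7; 7,8 taken → place at 11.
72 hashes to 7; 7,8,11 taken → place at 3.
319 hashes to 7; 7,8,11,3 taken → place at 10.
765 hashes to 11; 11 taken → place at 12.
Table: [988, _, _, 72, _, _, _, 761, 644, _, 319, 865, 765]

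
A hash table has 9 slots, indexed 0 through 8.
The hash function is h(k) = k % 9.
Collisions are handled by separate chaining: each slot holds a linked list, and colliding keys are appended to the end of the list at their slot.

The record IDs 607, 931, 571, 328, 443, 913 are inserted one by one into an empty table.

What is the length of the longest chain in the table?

5

Insert 607: h=4, bucket 4 empty -> new chain.
Insert 931: h=4, bucket 4 nonempty -> append to chain.
Insert 571: h=4, bucket 4 nonempty -> append to chain.
Insert 328: h=4, bucket 4 nonempty -> append to chain.
Insert 443: h=2, bucket 2 empty -> new chain.
Insert 913: h=4, bucket 4 nonempty -> append to chain.
Final buckets:
0: —
1: —
2: 443
3: —
4: 607 -> 931 -> 571 -> 328 -> 913
5: —
6: —
7: —
8: —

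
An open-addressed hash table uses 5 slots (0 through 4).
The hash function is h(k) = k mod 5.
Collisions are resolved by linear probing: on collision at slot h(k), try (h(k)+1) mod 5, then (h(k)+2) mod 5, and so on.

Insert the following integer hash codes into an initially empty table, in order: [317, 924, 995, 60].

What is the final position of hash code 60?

1

317: h=2 → slot 2
924: h=4 → slot 4
995: h=0 → slot 0
60: h=0, probe 0,1 → slot 1
Table: [995, 60, 317, ∅, 924]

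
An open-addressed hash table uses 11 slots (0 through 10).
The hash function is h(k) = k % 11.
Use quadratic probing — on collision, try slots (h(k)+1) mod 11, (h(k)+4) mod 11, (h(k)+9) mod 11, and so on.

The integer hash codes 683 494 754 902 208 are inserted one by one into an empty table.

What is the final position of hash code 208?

3

683: h=1 => slot 1
494: h=10 => slot 10
754: h=6 => slot 6
902: h=0 => slot 0
208: h=10, probe 10,0,3 => slot 3
Table: [902, 683, ∅, 208, ∅, ∅, 754, ∅, ∅, ∅, 494]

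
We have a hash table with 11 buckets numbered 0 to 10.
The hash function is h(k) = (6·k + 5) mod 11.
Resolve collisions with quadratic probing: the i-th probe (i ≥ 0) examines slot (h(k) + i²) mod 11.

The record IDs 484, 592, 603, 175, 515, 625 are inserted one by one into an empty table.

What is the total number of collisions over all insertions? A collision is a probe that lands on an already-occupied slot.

Insert 484: h=5, slot 5 empty => index 5.
Insert 592: h=4, slot 4 empty => index 4.
Insert 603: h=4, slots 4,5 occupied => index 8.
Insert 175: h=10, slot 10 empty => index 10.
Insert 515: h=4, slots 4,5,8 occupied => index 2.
Insert 625: h=4, slots 4,5,8,2 occupied => index 9.
Table: [∅, ∅, 515, ∅, 592, 484, ∅, ∅, 603, 625, 175]

9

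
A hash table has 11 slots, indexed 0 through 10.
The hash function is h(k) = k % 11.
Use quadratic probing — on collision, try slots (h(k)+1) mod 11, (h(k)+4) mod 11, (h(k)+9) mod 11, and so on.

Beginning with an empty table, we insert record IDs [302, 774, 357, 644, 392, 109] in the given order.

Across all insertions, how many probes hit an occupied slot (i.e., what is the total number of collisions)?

302: h=5 -> slot 5
774: h=4 -> slot 4
357: h=5, probe 5,6 -> slot 6
644: h=6, probe 6,7 -> slot 7
392: h=7, probe 7,8 -> slot 8
109: h=10 -> slot 10
Table: [∅, ∅, ∅, ∅, 774, 302, 357, 644, 392, ∅, 109]

3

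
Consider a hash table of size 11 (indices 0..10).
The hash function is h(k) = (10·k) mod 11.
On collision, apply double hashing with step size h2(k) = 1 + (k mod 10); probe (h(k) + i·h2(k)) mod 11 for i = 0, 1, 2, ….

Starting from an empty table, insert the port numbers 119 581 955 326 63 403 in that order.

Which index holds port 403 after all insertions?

119: h=2 → slot 2
581: h=2, h2=2, probe 2,4 → slot 4
955: h=2, h2=6, probe 2,8 → slot 8
326: h=4, h2=7, probe 4,0 → slot 0
63: h=3 → slot 3
403: h=4, h2=4, probe 4,8,1 → slot 1
Table: [326, 403, 119, 63, 581, _, _, _, 955, _, _]

1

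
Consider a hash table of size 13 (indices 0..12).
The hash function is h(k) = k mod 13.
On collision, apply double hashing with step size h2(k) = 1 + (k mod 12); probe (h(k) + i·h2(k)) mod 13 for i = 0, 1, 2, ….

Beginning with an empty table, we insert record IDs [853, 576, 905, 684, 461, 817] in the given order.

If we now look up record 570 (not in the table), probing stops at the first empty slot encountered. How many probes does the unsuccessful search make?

2

853: h=8 -> slot 8
576: h=4 -> slot 4
905: h=8, h2=6, probe 8,1 -> slot 1
684: h=8, h2=1, probe 8,9 -> slot 9
461: h=6 -> slot 6
817: h=11 -> slot 11
Table: [-, 905, -, -, 576, -, 461, -, 853, 684, -, 817, -]
Lookup 570: h=11, h2=7, probe 11,5 → slot 5 empty, not found.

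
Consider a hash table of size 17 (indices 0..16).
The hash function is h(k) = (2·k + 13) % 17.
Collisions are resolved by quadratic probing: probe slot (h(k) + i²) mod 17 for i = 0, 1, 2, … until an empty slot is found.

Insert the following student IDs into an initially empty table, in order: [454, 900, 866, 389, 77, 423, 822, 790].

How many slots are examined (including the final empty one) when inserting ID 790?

454 hashes to 3; slot 3 is free → place at 3.
900 hashes to 11; slot 11 is free → place at 11.
866 hashes to 11; 11 taken → place at 12.
389 hashes to 9; slot 9 is free → place at 9.
77 hashes to 14; slot 14 is free → place at 14.
423 hashes to 9; 9 taken → place at 10.
822 hashes to 8; slot 8 is free → place at 8.
790 hashes to 12; 12 taken → place at 13.
Table: [-, -, -, 454, -, -, -, -, 822, 389, 423, 900, 866, 790, 77, -, -]

2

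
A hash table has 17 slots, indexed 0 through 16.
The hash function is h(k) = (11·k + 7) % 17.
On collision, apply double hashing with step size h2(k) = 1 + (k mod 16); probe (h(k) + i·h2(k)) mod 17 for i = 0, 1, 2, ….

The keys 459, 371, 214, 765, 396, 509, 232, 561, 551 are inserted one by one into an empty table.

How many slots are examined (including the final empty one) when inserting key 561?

459 hashes to 7; slot 7 is free => place at 7.
371 hashes to 8; slot 8 is free => place at 8.
214 hashes to 15; slot 15 is free => place at 15.
765 hashes to 7, h2=14; 7 taken => place at 4.
396 hashes to 11; slot 11 is free => place at 11.
509 hashes to 13; slot 13 is free => place at 13.
232 hashes to 9; slot 9 is free => place at 9.
561 hashes to 7, h2=2; 7,9,11,13,15 taken => place at 0.
551 hashes to 16; slot 16 is free => place at 16.
Table: [561, ∅, ∅, ∅, 765, ∅, ∅, 459, 371, 232, ∅, 396, ∅, 509, ∅, 214, 551]

6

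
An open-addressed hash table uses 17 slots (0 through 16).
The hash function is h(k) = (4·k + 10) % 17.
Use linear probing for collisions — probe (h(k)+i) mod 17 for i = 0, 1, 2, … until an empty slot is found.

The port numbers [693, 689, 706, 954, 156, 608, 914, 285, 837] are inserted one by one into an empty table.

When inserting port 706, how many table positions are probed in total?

2

Insert 693: h=11, slot 11 empty → index 11.
Insert 689: h=12, slot 12 empty → index 12.
Insert 706: h=12, slot 12 occupied → index 13.
Insert 954: h=1, slot 1 empty → index 1.
Insert 156: h=5, slot 5 empty → index 5.
Insert 608: h=11, slots 11,12,13 occupied → index 14.
Insert 914: h=11, slots 11,12,13,14 occupied → index 15.
Insert 285: h=11, slots 11,12,13,14,15 occupied → index 16.
Insert 837: h=9, slot 9 empty → index 9.
Table: [_, 954, _, _, _, 156, _, _, _, 837, _, 693, 689, 706, 608, 914, 285]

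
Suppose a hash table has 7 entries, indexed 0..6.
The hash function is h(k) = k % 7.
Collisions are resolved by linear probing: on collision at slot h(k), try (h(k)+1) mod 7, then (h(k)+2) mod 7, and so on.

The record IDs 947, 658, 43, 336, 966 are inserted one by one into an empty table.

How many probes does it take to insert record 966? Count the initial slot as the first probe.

947 hashes to 2; slot 2 is free => place at 2.
658 hashes to 0; slot 0 is free => place at 0.
43 hashes to 1; slot 1 is free => place at 1.
336 hashes to 0; 0,1,2 taken => place at 3.
966 hashes to 0; 0,1,2,3 taken => place at 4.
Table: [658, 43, 947, 336, 966, _, _]

5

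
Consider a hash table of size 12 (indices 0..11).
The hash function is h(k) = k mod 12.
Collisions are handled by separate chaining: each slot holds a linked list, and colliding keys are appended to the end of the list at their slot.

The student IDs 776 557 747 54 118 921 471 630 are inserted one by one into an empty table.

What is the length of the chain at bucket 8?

Insert 776: h=8, bucket 8 empty -> new chain.
Insert 557: h=5, bucket 5 empty -> new chain.
Insert 747: h=3, bucket 3 empty -> new chain.
Insert 54: h=6, bucket 6 empty -> new chain.
Insert 118: h=10, bucket 10 empty -> new chain.
Insert 921: h=9, bucket 9 empty -> new chain.
Insert 471: h=3, bucket 3 nonempty -> append to chain.
Insert 630: h=6, bucket 6 nonempty -> append to chain.
Final buckets:
0: -
1: -
2: -
3: 747 -> 471
4: -
5: 557
6: 54 -> 630
7: -
8: 776
9: 921
10: 118
11: -

1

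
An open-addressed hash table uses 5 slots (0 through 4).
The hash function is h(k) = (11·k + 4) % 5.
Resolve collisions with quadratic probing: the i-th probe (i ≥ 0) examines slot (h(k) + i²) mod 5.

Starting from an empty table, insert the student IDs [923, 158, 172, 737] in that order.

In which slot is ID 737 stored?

0

923 hashes to 2; slot 2 is free -> place at 2.
158 hashes to 2; 2 taken -> place at 3.
172 hashes to 1; slot 1 is free -> place at 1.
737 hashes to 1; 1,2 taken -> place at 0.
Table: [737, 172, 923, 158, _]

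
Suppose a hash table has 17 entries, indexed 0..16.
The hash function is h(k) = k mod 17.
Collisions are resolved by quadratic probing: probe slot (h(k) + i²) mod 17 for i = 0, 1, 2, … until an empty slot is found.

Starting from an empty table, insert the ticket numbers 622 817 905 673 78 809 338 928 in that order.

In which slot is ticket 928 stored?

9

622 hashes to 10; slot 10 is free => place at 10.
817 hashes to 1; slot 1 is free => place at 1.
905 hashes to 4; slot 4 is free => place at 4.
673 hashes to 10; 10 taken => place at 11.
78 hashes to 10; 10,11 taken => place at 14.
809 hashes to 10; 10,11,14 taken => place at 2.
338 hashes to 15; slot 15 is free => place at 15.
928 hashes to 10; 10,11,14,2 taken => place at 9.
Table: [—, 817, 809, —, 905, —, —, —, —, 928, 622, 673, —, —, 78, 338, —]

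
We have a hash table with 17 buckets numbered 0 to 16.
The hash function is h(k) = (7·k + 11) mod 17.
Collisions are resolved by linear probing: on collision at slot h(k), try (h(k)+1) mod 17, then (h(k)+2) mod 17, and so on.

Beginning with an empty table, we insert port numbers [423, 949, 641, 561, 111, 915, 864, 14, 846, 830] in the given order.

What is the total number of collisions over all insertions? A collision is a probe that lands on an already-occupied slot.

423: h=14 => slot 14
949: h=7 => slot 7
641: h=10 => slot 10
561: h=11 => slot 11
111: h=6 => slot 6
915: h=7, probe 7,8 => slot 8
864: h=7, probe 7,8,9 => slot 9
14: h=7, probe 7,8,9,10,11,12 => slot 12
846: h=0 => slot 0
830: h=7, probe 7,8,9,10,11,12,13 => slot 13
Table: [846, ∅, ∅, ∅, ∅, ∅, 111, 949, 915, 864, 641, 561, 14, 830, 423, ∅, ∅]

14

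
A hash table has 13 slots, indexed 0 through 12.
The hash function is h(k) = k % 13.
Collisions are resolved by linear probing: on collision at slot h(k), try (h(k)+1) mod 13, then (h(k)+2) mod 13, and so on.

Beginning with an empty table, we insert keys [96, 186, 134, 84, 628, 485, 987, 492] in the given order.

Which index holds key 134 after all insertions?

96 hashes to 5; slot 5 is free → place at 5.
186 hashes to 4; slot 4 is free → place at 4.
134 hashes to 4; 4,5 taken → place at 6.
84 hashes to 6; 6 taken → place at 7.
628 hashes to 4; 4,5,6,7 taken → place at 8.
485 hashes to 4; 4,5,6,7,8 taken → place at 9.
987 hashes to 12; slot 12 is free → place at 12.
492 hashes to 11; slot 11 is free → place at 11.
Table: [-, -, -, -, 186, 96, 134, 84, 628, 485, -, 492, 987]

6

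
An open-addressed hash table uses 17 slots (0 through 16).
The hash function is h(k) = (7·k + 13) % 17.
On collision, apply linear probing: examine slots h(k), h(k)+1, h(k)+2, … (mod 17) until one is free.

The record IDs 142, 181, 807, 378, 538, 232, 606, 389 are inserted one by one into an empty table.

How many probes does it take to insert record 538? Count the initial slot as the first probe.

2

142: h=4 -> slot 4
181: h=5 -> slot 5
807: h=1 -> slot 1
378: h=7 -> slot 7
538: h=5, probe 5,6 -> slot 6
232: h=5, probe 5,6,7,8 -> slot 8
606: h=5, probe 5,6,7,8,9 -> slot 9
389: h=16 -> slot 16
Table: [-, 807, -, -, 142, 181, 538, 378, 232, 606, -, -, -, -, -, -, 389]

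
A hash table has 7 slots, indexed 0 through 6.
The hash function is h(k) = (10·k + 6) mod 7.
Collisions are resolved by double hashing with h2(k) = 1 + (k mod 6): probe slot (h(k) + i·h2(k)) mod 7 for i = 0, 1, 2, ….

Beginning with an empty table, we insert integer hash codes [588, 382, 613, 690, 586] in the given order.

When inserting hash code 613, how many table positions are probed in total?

588 hashes to 6; slot 6 is free => place at 6.
382 hashes to 4; slot 4 is free => place at 4.
613 hashes to 4, h2=2; 4,6 taken => place at 1.
690 hashes to 4, h2=1; 4 taken => place at 5.
586 hashes to 0; slot 0 is free => place at 0.
Table: [586, 613, -, -, 382, 690, 588]

3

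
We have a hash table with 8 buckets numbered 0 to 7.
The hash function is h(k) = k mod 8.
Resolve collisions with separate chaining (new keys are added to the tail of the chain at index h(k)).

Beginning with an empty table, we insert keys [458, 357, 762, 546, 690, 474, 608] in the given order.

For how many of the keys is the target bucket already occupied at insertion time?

Insert 458: h=2, bucket 2 empty -> new chain.
Insert 357: h=5, bucket 5 empty -> new chain.
Insert 762: h=2, bucket 2 nonempty -> append to chain.
Insert 546: h=2, bucket 2 nonempty -> append to chain.
Insert 690: h=2, bucket 2 nonempty -> append to chain.
Insert 474: h=2, bucket 2 nonempty -> append to chain.
Insert 608: h=0, bucket 0 empty -> new chain.
Final buckets:
0: 608
1: .
2: 458 -> 762 -> 546 -> 690 -> 474
3: .
4: .
5: 357
6: .
7: .

4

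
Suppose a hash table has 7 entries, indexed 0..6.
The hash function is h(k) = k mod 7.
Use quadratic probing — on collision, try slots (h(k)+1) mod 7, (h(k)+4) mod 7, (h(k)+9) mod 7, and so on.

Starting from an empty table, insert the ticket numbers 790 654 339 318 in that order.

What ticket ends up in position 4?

339

790: h=6 -> slot 6
654: h=3 -> slot 3
339: h=3, probe 3,4 -> slot 4
318: h=3, probe 3,4,0 -> slot 0
Table: [318, _, _, 654, 339, _, 790]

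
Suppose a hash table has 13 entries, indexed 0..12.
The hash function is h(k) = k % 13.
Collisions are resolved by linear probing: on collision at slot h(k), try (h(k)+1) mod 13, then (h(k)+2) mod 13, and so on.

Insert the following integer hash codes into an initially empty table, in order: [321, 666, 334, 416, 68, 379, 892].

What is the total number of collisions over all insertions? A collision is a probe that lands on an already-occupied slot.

2

Insert 321: h=9, slot 9 empty → index 9.
Insert 666: h=3, slot 3 empty → index 3.
Insert 334: h=9, slot 9 occupied → index 10.
Insert 416: h=0, slot 0 empty → index 0.
Insert 68: h=3, slot 3 occupied → index 4.
Insert 379: h=2, slot 2 empty → index 2.
Insert 892: h=8, slot 8 empty → index 8.
Table: [416, -, 379, 666, 68, -, -, -, 892, 321, 334, -, -]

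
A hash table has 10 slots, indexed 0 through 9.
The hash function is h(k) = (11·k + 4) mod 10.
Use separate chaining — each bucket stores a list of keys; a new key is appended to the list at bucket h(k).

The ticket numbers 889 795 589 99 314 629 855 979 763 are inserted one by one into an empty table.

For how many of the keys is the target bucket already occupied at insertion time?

Insert 889: h=3, bucket 3 empty -> new chain.
Insert 795: h=9, bucket 9 empty -> new chain.
Insert 589: h=3, bucket 3 nonempty -> append to chain.
Insert 99: h=3, bucket 3 nonempty -> append to chain.
Insert 314: h=8, bucket 8 empty -> new chain.
Insert 629: h=3, bucket 3 nonempty -> append to chain.
Insert 855: h=9, bucket 9 nonempty -> append to chain.
Insert 979: h=3, bucket 3 nonempty -> append to chain.
Insert 763: h=7, bucket 7 empty -> new chain.
Final buckets:
0: .
1: .
2: .
3: 889 -> 589 -> 99 -> 629 -> 979
4: .
5: .
6: .
7: 763
8: 314
9: 795 -> 855

5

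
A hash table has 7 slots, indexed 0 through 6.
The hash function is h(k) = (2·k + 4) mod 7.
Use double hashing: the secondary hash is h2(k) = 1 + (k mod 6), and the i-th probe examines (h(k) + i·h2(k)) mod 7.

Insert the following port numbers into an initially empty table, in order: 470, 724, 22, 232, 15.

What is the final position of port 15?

0

470: h=6 -> slot 6
724: h=3 -> slot 3
22: h=6, h2=5, probe 6,4 -> slot 4
232: h=6, h2=5, probe 6,4,2 -> slot 2
15: h=6, h2=4, probe 6,3,0 -> slot 0
Table: [15, ∅, 232, 724, 22, ∅, 470]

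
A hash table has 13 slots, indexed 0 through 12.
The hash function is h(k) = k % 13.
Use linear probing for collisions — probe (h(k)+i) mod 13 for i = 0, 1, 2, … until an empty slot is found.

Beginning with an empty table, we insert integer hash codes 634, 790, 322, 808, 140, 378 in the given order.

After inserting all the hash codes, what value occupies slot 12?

322

Insert 634: h=10, slot 10 empty -> index 10.
Insert 790: h=10, slot 10 occupied -> index 11.
Insert 322: h=10, slots 10,11 occupied -> index 12.
Insert 808: h=2, slot 2 empty -> index 2.
Insert 140: h=10, slots 10,11,12 occupied -> index 0.
Insert 378: h=1, slot 1 empty -> index 1.
Table: [140, 378, 808, _, _, _, _, _, _, _, 634, 790, 322]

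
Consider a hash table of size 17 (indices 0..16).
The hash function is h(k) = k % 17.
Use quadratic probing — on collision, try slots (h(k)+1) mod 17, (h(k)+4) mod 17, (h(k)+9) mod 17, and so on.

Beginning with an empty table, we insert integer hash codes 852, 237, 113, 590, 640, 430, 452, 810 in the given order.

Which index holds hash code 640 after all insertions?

Insert 852: h=2, slot 2 empty -> index 2.
Insert 237: h=16, slot 16 empty -> index 16.
Insert 113: h=11, slot 11 empty -> index 11.
Insert 590: h=12, slot 12 empty -> index 12.
Insert 640: h=11, slots 11,12 occupied -> index 15.
Insert 430: h=5, slot 5 empty -> index 5.
Insert 452: h=10, slot 10 empty -> index 10.
Insert 810: h=11, slots 11,12,15 occupied -> index 3.
Table: [., ., 852, 810, ., 430, ., ., ., ., 452, 113, 590, ., ., 640, 237]

15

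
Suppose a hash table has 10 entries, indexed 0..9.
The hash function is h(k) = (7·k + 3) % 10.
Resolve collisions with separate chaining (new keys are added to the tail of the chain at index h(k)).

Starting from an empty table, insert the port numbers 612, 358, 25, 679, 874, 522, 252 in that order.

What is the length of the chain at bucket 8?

1

Insert 612: h=7, bucket 7 empty -> new chain.
Insert 358: h=9, bucket 9 empty -> new chain.
Insert 25: h=8, bucket 8 empty -> new chain.
Insert 679: h=6, bucket 6 empty -> new chain.
Insert 874: h=1, bucket 1 empty -> new chain.
Insert 522: h=7, bucket 7 nonempty -> append to chain.
Insert 252: h=7, bucket 7 nonempty -> append to chain.
Final buckets:
0: ∅
1: 874
2: ∅
3: ∅
4: ∅
5: ∅
6: 679
7: 612 -> 522 -> 252
8: 25
9: 358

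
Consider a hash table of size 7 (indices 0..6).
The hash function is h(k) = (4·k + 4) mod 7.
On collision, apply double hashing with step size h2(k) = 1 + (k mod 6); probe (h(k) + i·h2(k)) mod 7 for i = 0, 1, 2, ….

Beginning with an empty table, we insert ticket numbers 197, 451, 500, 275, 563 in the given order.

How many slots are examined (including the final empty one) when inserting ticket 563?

3

Insert 197: h=1, slot 1 empty => index 1.
Insert 451: h=2, slot 2 empty => index 2.
Insert 500: h=2, h2=3, slot 2 occupied => index 5.
Insert 275: h=5, h2=6, slot 5 occupied => index 4.
Insert 563: h=2, h2=6, slots 2,1 occupied => index 0.
Table: [563, 197, 451, _, 275, 500, _]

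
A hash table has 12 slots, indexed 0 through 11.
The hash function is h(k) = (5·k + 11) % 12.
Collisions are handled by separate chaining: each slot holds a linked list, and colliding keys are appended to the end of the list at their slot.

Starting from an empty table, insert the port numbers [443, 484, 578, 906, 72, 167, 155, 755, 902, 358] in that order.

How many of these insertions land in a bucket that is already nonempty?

443 -> bucket 6
484 -> bucket 7
578 -> bucket 9
906 -> bucket 5
72 -> bucket 11
167 -> bucket 6 (collision)
155 -> bucket 6 (collision)
755 -> bucket 6 (collision)
902 -> bucket 9 (collision)
358 -> bucket 1
Final buckets:
0: ∅
1: 358
2: ∅
3: ∅
4: ∅
5: 906
6: 443 -> 167 -> 155 -> 755
7: 484
8: ∅
9: 578 -> 902
10: ∅
11: 72

4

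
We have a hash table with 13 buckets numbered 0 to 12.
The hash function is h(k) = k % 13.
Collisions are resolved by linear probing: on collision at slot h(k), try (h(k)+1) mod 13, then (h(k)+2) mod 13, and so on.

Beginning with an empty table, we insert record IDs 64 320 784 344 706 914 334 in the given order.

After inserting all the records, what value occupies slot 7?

Insert 64: h=12, slot 12 empty → index 12.
Insert 320: h=8, slot 8 empty → index 8.
Insert 784: h=4, slot 4 empty → index 4.
Insert 344: h=6, slot 6 empty → index 6.
Insert 706: h=4, slot 4 occupied → index 5.
Insert 914: h=4, slots 4,5,6 occupied → index 7.
Insert 334: h=9, slot 9 empty → index 9.
Table: [∅, ∅, ∅, ∅, 784, 706, 344, 914, 320, 334, ∅, ∅, 64]

914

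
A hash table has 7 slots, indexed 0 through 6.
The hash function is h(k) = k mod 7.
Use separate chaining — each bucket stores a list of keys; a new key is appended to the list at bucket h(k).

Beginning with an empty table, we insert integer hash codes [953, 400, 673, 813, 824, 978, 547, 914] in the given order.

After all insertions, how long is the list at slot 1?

953 → bucket 1
400 → bucket 1 (collision)
673 → bucket 1 (collision)
813 → bucket 1 (collision)
824 → bucket 5
978 → bucket 5 (collision)
547 → bucket 1 (collision)
914 → bucket 4
Final buckets:
0: .
1: 953 -> 400 -> 673 -> 813 -> 547
2: .
3: .
4: 914
5: 824 -> 978
6: .

5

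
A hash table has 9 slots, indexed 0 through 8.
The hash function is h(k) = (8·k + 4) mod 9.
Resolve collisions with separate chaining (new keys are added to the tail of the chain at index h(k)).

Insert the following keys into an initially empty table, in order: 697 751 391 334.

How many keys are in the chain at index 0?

697 → bucket 0
751 → bucket 0 (collision)
391 → bucket 0 (collision)
334 → bucket 3
Final buckets:
0: 697 -> 751 -> 391
1: ∅
2: ∅
3: 334
4: ∅
5: ∅
6: ∅
7: ∅
8: ∅

3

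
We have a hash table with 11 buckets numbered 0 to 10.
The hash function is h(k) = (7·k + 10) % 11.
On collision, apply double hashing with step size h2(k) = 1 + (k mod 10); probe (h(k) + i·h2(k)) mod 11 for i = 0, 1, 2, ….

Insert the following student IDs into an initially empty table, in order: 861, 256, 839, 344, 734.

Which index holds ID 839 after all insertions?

8

861: h=9 -> slot 9
256: h=9, h2=7, probe 9,5 -> slot 5
839: h=9, h2=10, probe 9,8 -> slot 8
344: h=9, h2=5, probe 9,3 -> slot 3
734: h=0 -> slot 0
Table: [734, ., ., 344, ., 256, ., ., 839, 861, .]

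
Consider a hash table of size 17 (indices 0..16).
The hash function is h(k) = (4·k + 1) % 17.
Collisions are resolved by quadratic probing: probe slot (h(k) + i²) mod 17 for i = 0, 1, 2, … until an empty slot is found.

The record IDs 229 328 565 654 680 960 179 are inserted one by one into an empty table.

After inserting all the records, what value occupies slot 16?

229: h=16 → slot 16
328: h=4 → slot 4
565: h=0 → slot 0
654: h=16, probe 16,0,3 → slot 3
680: h=1 → slot 1
960: h=16, probe 16,0,3,8 → slot 8
179: h=3, probe 3,4,7 → slot 7
Table: [565, 680, —, 654, 328, —, —, 179, 960, —, —, —, —, —, —, —, 229]

229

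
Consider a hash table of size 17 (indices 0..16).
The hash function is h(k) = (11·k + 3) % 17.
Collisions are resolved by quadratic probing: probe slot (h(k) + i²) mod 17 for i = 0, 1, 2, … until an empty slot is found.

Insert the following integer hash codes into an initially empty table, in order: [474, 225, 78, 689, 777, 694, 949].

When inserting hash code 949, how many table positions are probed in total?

474 hashes to 15; slot 15 is free => place at 15.
225 hashes to 13; slot 13 is free => place at 13.
78 hashes to 11; slot 11 is free => place at 11.
689 hashes to 0; slot 0 is free => place at 0.
777 hashes to 16; slot 16 is free => place at 16.
694 hashes to 4; slot 4 is free => place at 4.
949 hashes to 4; 4 taken => place at 5.
Table: [689, ∅, ∅, ∅, 694, 949, ∅, ∅, ∅, ∅, ∅, 78, ∅, 225, ∅, 474, 777]

2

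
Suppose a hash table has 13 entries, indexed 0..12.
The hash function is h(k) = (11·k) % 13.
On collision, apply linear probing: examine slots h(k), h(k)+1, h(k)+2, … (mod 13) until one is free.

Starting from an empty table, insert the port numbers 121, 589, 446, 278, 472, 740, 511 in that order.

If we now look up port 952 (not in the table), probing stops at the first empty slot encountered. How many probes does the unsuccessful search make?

Insert 121: h=5, slot 5 empty → index 5.
Insert 589: h=5, slot 5 occupied → index 6.
Insert 446: h=5, slots 5,6 occupied → index 7.
Insert 278: h=3, slot 3 empty → index 3.
Insert 472: h=5, slots 5,6,7 occupied → index 8.
Insert 740: h=2, slot 2 empty → index 2.
Insert 511: h=5, slots 5,6,7,8 occupied → index 9.
Table: [-, -, 740, 278, -, 121, 589, 446, 472, 511, -, -, -]
Lookup 952: h=7, probe 7,8,9,10 → slot 10 empty, not found.

4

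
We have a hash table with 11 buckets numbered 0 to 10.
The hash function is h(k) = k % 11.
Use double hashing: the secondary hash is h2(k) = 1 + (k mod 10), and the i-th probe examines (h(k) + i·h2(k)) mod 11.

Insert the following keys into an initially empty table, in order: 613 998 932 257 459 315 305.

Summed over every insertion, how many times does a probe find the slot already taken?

Insert 613: h=8, slot 8 empty → index 8.
Insert 998: h=8, h2=9, slot 8 occupied → index 6.
Insert 932: h=8, h2=3, slot 8 occupied → index 0.
Insert 257: h=4, slot 4 empty → index 4.
Insert 459: h=8, h2=10, slot 8 occupied → index 7.
Insert 315: h=7, h2=6, slot 7 occupied → index 2.
Insert 305: h=8, h2=6, slot 8 occupied → index 3.
Table: [932, ∅, 315, 305, 257, ∅, 998, 459, 613, ∅, ∅]

5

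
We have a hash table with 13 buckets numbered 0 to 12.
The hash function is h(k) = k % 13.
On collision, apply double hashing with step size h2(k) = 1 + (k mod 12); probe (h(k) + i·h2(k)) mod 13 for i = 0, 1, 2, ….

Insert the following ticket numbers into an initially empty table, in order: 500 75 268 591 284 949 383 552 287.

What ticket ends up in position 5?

383

Insert 500: h=6, slot 6 empty -> index 6.
Insert 75: h=10, slot 10 empty -> index 10.
Insert 268: h=8, slot 8 empty -> index 8.
Insert 591: h=6, h2=4, slots 6,10 occupied -> index 1.
Insert 284: h=11, slot 11 empty -> index 11.
Insert 949: h=0, slot 0 empty -> index 0.
Insert 383: h=6, h2=12, slot 6 occupied -> index 5.
Insert 552: h=6, h2=1, slot 6 occupied -> index 7.
Insert 287: h=1, h2=12, slots 1,0 occupied -> index 12.
Table: [949, 591, ., ., ., 383, 500, 552, 268, ., 75, 284, 287]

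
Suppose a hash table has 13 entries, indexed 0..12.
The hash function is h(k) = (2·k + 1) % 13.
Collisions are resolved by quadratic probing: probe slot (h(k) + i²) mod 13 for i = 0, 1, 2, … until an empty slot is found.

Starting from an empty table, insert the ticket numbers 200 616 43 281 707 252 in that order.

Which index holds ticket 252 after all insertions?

7

200 hashes to 11; slot 11 is free -> place at 11.
616 hashes to 11; 11 taken -> place at 12.
43 hashes to 9; slot 9 is free -> place at 9.
281 hashes to 4; slot 4 is free -> place at 4.
707 hashes to 11; 11,12 taken -> place at 2.
252 hashes to 11; 11,12,2 taken -> place at 7.
Table: [-, -, 707, -, 281, -, -, 252, -, 43, -, 200, 616]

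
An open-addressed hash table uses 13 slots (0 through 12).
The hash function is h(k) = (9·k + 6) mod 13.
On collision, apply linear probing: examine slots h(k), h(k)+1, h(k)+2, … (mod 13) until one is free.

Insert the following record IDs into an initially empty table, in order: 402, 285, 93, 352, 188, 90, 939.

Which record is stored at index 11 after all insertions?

285

Insert 402: h=10, slot 10 empty -> index 10.
Insert 285: h=10, slot 10 occupied -> index 11.
Insert 93: h=11, slot 11 occupied -> index 12.
Insert 352: h=2, slot 2 empty -> index 2.
Insert 188: h=8, slot 8 empty -> index 8.
Insert 90: h=10, slots 10,11,12 occupied -> index 0.
Insert 939: h=7, slot 7 empty -> index 7.
Table: [90, ∅, 352, ∅, ∅, ∅, ∅, 939, 188, ∅, 402, 285, 93]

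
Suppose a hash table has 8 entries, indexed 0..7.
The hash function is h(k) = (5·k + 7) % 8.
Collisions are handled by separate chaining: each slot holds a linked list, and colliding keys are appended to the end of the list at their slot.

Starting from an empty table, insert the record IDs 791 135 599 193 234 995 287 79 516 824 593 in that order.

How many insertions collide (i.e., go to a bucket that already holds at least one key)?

5

Insert 791: h=2, bucket 2 empty → new chain.
Insert 135: h=2, bucket 2 nonempty → append to chain.
Insert 599: h=2, bucket 2 nonempty → append to chain.
Insert 193: h=4, bucket 4 empty → new chain.
Insert 234: h=1, bucket 1 empty → new chain.
Insert 995: h=6, bucket 6 empty → new chain.
Insert 287: h=2, bucket 2 nonempty → append to chain.
Insert 79: h=2, bucket 2 nonempty → append to chain.
Insert 516: h=3, bucket 3 empty → new chain.
Insert 824: h=7, bucket 7 empty → new chain.
Insert 593: h=4, bucket 4 nonempty → append to chain.
Final buckets:
0: -
1: 234
2: 791 -> 135 -> 599 -> 287 -> 79
3: 516
4: 193 -> 593
5: -
6: 995
7: 824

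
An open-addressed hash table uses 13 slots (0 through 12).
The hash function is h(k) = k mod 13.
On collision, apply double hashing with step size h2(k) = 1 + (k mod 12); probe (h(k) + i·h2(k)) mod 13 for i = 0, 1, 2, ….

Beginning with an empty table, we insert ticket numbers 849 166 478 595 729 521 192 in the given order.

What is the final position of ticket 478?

8

849: h=4 => slot 4
166: h=10 => slot 10
478: h=10, h2=11, probe 10,8 => slot 8
595: h=10, h2=8, probe 10,5 => slot 5
729: h=1 => slot 1
521: h=1, h2=6, probe 1,7 => slot 7
192: h=10, h2=1, probe 10,11 => slot 11
Table: [—, 729, —, —, 849, 595, —, 521, 478, —, 166, 192, —]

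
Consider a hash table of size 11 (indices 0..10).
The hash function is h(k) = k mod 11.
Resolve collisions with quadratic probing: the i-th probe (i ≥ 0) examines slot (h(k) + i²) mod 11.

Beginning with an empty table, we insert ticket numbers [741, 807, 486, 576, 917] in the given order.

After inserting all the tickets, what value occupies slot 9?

917

Insert 741: h=4, slot 4 empty => index 4.
Insert 807: h=4, slot 4 occupied => index 5.
Insert 486: h=2, slot 2 empty => index 2.
Insert 576: h=4, slots 4,5 occupied => index 8.
Insert 917: h=4, slots 4,5,8,2 occupied => index 9.
Table: [∅, ∅, 486, ∅, 741, 807, ∅, ∅, 576, 917, ∅]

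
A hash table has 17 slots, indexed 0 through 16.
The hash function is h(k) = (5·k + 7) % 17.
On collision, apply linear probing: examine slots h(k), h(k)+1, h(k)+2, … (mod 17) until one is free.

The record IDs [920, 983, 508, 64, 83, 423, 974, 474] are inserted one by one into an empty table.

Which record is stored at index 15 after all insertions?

83

920: h=0 → slot 0
983: h=9 → slot 9
508: h=14 → slot 14
64: h=4 → slot 4
83: h=14, probe 14,15 → slot 15
423: h=14, probe 14,15,16 → slot 16
974: h=15, probe 15,16,0,1 → slot 1
474: h=14, probe 14,15,16,0,1,2 → slot 2
Table: [920, 974, 474, ., 64, ., ., ., ., 983, ., ., ., ., 508, 83, 423]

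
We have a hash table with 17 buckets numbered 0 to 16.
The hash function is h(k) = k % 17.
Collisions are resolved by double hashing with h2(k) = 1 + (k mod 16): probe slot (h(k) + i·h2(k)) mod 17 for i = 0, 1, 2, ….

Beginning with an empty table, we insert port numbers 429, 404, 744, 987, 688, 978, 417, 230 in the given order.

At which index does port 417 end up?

11

429 hashes to 4; slot 4 is free -> place at 4.
404 hashes to 13; slot 13 is free -> place at 13.
744 hashes to 13, h2=9; 13 taken -> place at 5.
987 hashes to 1; slot 1 is free -> place at 1.
688 hashes to 8; slot 8 is free -> place at 8.
978 hashes to 9; slot 9 is free -> place at 9.
417 hashes to 9, h2=2; 9 taken -> place at 11.
230 hashes to 9, h2=7; 9 taken -> place at 16.
Table: [—, 987, —, —, 429, 744, —, —, 688, 978, —, 417, —, 404, —, —, 230]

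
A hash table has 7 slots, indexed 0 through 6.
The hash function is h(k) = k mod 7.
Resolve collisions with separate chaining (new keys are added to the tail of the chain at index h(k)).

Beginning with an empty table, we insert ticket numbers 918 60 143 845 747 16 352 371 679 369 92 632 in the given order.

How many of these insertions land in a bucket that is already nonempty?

6

Insert 918: h=1, bucket 1 empty -> new chain.
Insert 60: h=4, bucket 4 empty -> new chain.
Insert 143: h=3, bucket 3 empty -> new chain.
Insert 845: h=5, bucket 5 empty -> new chain.
Insert 747: h=5, bucket 5 nonempty -> append to chain.
Insert 16: h=2, bucket 2 empty -> new chain.
Insert 352: h=2, bucket 2 nonempty -> append to chain.
Insert 371: h=0, bucket 0 empty -> new chain.
Insert 679: h=0, bucket 0 nonempty -> append to chain.
Insert 369: h=5, bucket 5 nonempty -> append to chain.
Insert 92: h=1, bucket 1 nonempty -> append to chain.
Insert 632: h=2, bucket 2 nonempty -> append to chain.
Final buckets:
0: 371 -> 679
1: 918 -> 92
2: 16 -> 352 -> 632
3: 143
4: 60
5: 845 -> 747 -> 369
6: .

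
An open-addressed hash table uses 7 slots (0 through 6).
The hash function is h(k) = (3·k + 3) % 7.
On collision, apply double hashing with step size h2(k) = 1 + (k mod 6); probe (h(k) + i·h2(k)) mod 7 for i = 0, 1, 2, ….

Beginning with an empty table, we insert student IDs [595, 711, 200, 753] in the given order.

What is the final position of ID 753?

5

595 hashes to 3; slot 3 is free => place at 3.
711 hashes to 1; slot 1 is free => place at 1.
200 hashes to 1, h2=3; 1 taken => place at 4.
753 hashes to 1, h2=4; 1 taken => place at 5.
Table: [—, 711, —, 595, 200, 753, —]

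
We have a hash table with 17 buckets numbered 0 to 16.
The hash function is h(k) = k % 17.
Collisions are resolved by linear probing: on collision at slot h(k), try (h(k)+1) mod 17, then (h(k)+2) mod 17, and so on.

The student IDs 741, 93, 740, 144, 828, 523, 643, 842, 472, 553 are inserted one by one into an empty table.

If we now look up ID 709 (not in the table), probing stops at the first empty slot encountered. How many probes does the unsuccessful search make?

7

Insert 741: h=10, slot 10 empty => index 10.
Insert 93: h=8, slot 8 empty => index 8.
Insert 740: h=9, slot 9 empty => index 9.
Insert 144: h=8, slots 8,9,10 occupied => index 11.
Insert 828: h=12, slot 12 empty => index 12.
Insert 523: h=13, slot 13 empty => index 13.
Insert 643: h=14, slot 14 empty => index 14.
Insert 842: h=9, slots 9,10,11,12,13,14 occupied => index 15.
Insert 472: h=13, slots 13,14,15 occupied => index 16.
Insert 553: h=9, slots 9,10,11,12,13,14,15,16 occupied => index 0.
Table: [553, ∅, ∅, ∅, ∅, ∅, ∅, ∅, 93, 740, 741, 144, 828, 523, 643, 842, 472]
Lookup 709: h=12, probe 12,13,14,15,16,0,1 → slot 1 empty, not found.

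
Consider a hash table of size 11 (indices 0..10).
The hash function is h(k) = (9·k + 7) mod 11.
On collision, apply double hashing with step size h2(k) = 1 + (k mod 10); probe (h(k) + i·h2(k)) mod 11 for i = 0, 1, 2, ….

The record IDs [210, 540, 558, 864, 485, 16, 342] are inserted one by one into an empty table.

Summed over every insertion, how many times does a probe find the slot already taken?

8

Insert 210: h=5, slot 5 empty → index 5.
Insert 540: h=5, h2=1, slot 5 occupied → index 6.
Insert 558: h=2, slot 2 empty → index 2.
Insert 864: h=6, h2=5, slot 6 occupied → index 0.
Insert 485: h=5, h2=6, slots 5,0,6 occupied → index 1.
Insert 16: h=8, slot 8 empty → index 8.
Insert 342: h=5, h2=3, slots 5,8,0 occupied → index 3.
Table: [864, 485, 558, 342, -, 210, 540, -, 16, -, -]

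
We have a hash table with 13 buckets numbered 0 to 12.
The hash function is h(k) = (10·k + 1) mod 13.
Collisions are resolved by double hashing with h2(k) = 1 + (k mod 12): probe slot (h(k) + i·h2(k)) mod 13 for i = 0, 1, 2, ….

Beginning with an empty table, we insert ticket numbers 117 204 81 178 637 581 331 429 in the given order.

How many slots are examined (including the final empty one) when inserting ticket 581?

117 hashes to 1; slot 1 is free → place at 1.
204 hashes to 0; slot 0 is free → place at 0.
81 hashes to 5; slot 5 is free → place at 5.
178 hashes to 0, h2=11; 0 taken → place at 11.
637 hashes to 1, h2=2; 1 taken → place at 3.
581 hashes to 0, h2=6; 0 taken → place at 6.
331 hashes to 9; slot 9 is free → place at 9.
429 hashes to 1, h2=10; 1,11 taken → place at 8.
Table: [204, 117, -, 637, -, 81, 581, -, 429, 331, -, 178, -]

2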